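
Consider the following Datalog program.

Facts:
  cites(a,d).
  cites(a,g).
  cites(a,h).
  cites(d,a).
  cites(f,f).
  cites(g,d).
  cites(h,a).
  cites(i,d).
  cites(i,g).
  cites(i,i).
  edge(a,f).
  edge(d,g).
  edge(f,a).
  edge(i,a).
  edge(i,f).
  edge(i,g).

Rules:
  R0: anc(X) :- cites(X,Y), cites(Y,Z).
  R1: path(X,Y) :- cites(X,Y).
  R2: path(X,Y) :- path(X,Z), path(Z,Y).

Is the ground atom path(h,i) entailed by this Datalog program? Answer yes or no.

no

round 1: derive path(a,d) via R1 from cites(a,d)
round 1: derive path(a,g) via R1 from cites(a,g)
round 1: derive path(a,h) via R1 from cites(a,h)
round 1: derive path(d,a) via R1 from cites(d,a)
round 1: derive path(f,f) via R1 from cites(f,f)
round 1: derive path(g,d) via R1 from cites(g,d)
round 1: derive path(h,a) via R1 from cites(h,a)
round 1: derive path(i,d) via R1 from cites(i,d)
round 1: derive path(i,g) via R1 from cites(i,g)
round 1: derive path(i,i) via R1 from cites(i,i)
round 2: derive path(a,a) via R2 from path(a,d), path(d,a)
round 2: derive path(d,d) via R2 from path(d,a), path(a,d)
round 2: derive path(d,g) via R2 from path(d,a), path(a,g)
round 2: derive path(d,h) via R2 from path(d,a), path(a,h)
round 2: derive path(g,a) via R2 from path(g,d), path(d,a)
round 2: derive path(h,d) via R2 from path(h,a), path(a,d)
round 2: derive path(h,g) via R2 from path(h,a), path(a,g)
round 2: derive path(h,h) via R2 from path(h,a), path(a,h)
round 2: derive path(i,a) via R2 from path(i,d), path(d,a)
round 3: derive path(g,g) via R2 from path(g,a), path(a,g)
round 3: derive path(g,h) via R2 from path(g,a), path(a,h)
round 3: derive path(i,h) via R2 from path(i,a), path(a,h)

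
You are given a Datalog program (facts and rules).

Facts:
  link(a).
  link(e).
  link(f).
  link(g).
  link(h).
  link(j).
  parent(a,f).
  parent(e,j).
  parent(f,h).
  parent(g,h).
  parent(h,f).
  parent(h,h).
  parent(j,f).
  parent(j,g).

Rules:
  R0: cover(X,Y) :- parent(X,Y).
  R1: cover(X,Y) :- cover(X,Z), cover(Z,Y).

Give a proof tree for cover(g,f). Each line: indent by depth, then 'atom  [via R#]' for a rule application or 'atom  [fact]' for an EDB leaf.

cover(g,f)  [via R1]
  cover(g,h)  [via R0]
    parent(g,h)  [fact]
  cover(h,f)  [via R0]
    parent(h,f)  [fact]

round 1: derive cover(a,f) via R0 from parent(a,f)
round 1: derive cover(e,j) via R0 from parent(e,j)
round 1: derive cover(f,h) via R0 from parent(f,h)
round 1: derive cover(g,h) via R0 from parent(g,h)
round 1: derive cover(h,f) via R0 from parent(h,f)
round 1: derive cover(h,h) via R0 from parent(h,h)
round 1: derive cover(j,f) via R0 from parent(j,f)
round 1: derive cover(j,g) via R0 from parent(j,g)
round 2: derive cover(a,h) via R1 from cover(a,f), cover(f,h)
round 2: derive cover(e,f) via R1 from cover(e,j), cover(j,f)
round 2: derive cover(e,g) via R1 from cover(e,j), cover(j,g)
round 2: derive cover(f,f) via R1 from cover(f,h), cover(h,f)
round 2: derive cover(g,f) via R1 from cover(g,h), cover(h,f)
round 2: derive cover(j,h) via R1 from cover(j,f), cover(f,h)
round 3: derive cover(e,h) via R1 from cover(e,f), cover(f,h)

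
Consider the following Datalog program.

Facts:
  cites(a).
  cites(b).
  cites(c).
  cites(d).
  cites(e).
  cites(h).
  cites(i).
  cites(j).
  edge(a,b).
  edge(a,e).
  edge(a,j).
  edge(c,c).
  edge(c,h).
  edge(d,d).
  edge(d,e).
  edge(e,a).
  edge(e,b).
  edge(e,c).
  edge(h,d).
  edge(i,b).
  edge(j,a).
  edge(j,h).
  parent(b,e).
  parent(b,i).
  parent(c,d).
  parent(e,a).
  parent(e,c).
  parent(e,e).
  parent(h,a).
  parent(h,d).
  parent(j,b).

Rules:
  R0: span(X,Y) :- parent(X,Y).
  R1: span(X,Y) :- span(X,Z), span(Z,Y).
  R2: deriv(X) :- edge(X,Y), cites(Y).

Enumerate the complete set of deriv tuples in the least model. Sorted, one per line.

round 1: derive deriv(a) via R2 from edge(a,b), cites(b)
round 1: derive deriv(c) via R2 from edge(c,c), cites(c)
round 1: derive deriv(d) via R2 from edge(d,d), cites(d)
round 1: derive deriv(e) via R2 from edge(e,a), cites(a)
round 1: derive deriv(h) via R2 from edge(h,d), cites(d)
round 1: derive deriv(i) via R2 from edge(i,b), cites(b)
round 1: derive deriv(j) via R2 from edge(j,a), cites(a)

deriv(a)
deriv(c)
deriv(d)
deriv(e)
deriv(h)
deriv(i)
deriv(j)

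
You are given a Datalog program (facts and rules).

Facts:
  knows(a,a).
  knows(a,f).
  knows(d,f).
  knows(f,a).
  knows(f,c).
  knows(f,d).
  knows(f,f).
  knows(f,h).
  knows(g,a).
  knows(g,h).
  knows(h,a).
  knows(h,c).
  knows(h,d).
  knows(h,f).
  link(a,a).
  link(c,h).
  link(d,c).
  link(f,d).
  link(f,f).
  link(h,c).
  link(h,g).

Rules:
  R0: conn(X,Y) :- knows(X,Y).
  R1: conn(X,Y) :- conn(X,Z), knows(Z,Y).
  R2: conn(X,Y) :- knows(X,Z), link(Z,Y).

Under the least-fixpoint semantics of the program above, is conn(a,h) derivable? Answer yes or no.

round 1: derive conn(a,a) via R0 from knows(a,a)
round 1: derive conn(a,f) via R0 from knows(a,f)
round 1: derive conn(d,f) via R0 from knows(d,f)
round 1: derive conn(f,a) via R0 from knows(f,a)
round 1: derive conn(f,c) via R0 from knows(f,c)
round 1: derive conn(f,d) via R0 from knows(f,d)
round 1: derive conn(f,f) via R0 from knows(f,f)
round 1: derive conn(f,h) via R0 from knows(f,h)
round 1: derive conn(g,a) via R0 from knows(g,a)
round 1: derive conn(g,h) via R0 from knows(g,h)
round 1: derive conn(h,a) via R0 from knows(h,a)
round 1: derive conn(h,c) via R0 from knows(h,c)
round 1: derive conn(h,d) via R0 from knows(h,d)
round 1: derive conn(h,f) via R0 from knows(h,f)
round 1: derive conn(a,d) via R2 from knows(a,f), link(f,d)
round 1: derive conn(d,d) via R2 from knows(d,f), link(f,d)
round 1: derive conn(f,g) via R2 from knows(f,h), link(h,g)
round 1: derive conn(g,c) via R2 from knows(g,h), link(h,c)
round 1: derive conn(g,g) via R2 from knows(g,h), link(h,g)
round 1: derive conn(h,h) via R2 from knows(h,c), link(c,h)
round 2: derive conn(a,c) via R1 from conn(a,f), knows(f,c)
round 2: derive conn(a,h) via R1 from conn(a,f), knows(f,h)
round 2: derive conn(d,a) via R1 from conn(d,f), knows(f,a)
round 2: derive conn(d,c) via R1 from conn(d,f), knows(f,c)
round 2: derive conn(d,h) via R1 from conn(d,f), knows(f,h)
round 2: derive conn(g,d) via R1 from conn(g,h), knows(h,d)
round 2: derive conn(g,f) via R1 from conn(g,a), knows(a,f)

yes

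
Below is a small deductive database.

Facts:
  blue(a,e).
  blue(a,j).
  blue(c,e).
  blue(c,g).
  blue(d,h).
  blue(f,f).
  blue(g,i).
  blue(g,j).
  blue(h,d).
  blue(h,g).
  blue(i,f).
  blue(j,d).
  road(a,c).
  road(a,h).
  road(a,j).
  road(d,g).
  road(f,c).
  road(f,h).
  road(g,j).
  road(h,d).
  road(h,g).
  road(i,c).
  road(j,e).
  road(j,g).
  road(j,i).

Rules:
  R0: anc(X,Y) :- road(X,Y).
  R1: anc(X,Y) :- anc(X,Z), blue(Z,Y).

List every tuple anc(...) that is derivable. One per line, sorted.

round 1: derive anc(a,c) via R0 from road(a,c)
round 1: derive anc(a,h) via R0 from road(a,h)
round 1: derive anc(a,j) via R0 from road(a,j)
round 1: derive anc(d,g) via R0 from road(d,g)
round 1: derive anc(f,c) via R0 from road(f,c)
round 1: derive anc(f,h) via R0 from road(f,h)
round 1: derive anc(g,j) via R0 from road(g,j)
round 1: derive anc(h,d) via R0 from road(h,d)
round 1: derive anc(h,g) via R0 from road(h,g)
round 1: derive anc(i,c) via R0 from road(i,c)
round 1: derive anc(j,e) via R0 from road(j,e)
round 1: derive anc(j,g) via R0 from road(j,g)
round 1: derive anc(j,i) via R0 from road(j,i)
round 2: derive anc(a,d) via R1 from anc(a,h), blue(h,d)
round 2: derive anc(a,e) via R1 from anc(a,c), blue(c,e)
round 2: derive anc(a,g) via R1 from anc(a,c), blue(c,g)
round 2: derive anc(d,i) via R1 from anc(d,g), blue(g,i)
round 2: derive anc(d,j) via R1 from anc(d,g), blue(g,j)
round 2: derive anc(f,d) via R1 from anc(f,h), blue(h,d)
round 2: derive anc(f,e) via R1 from anc(f,c), blue(c,e)
round 2: derive anc(f,g) via R1 from anc(f,c), blue(c,g)
round 2: derive anc(g,d) via R1 from anc(g,j), blue(j,d)
round 2: derive anc(h,h) via R1 from anc(h,d), blue(d,h)
round 2: derive anc(h,i) via R1 from anc(h,g), blue(g,i)
round 2: derive anc(h,j) via R1 from anc(h,g), blue(g,j)
round 2: derive anc(i,e) via R1 from anc(i,c), blue(c,e)
round 2: derive anc(i,g) via R1 from anc(i,c), blue(c,g)
round 2: derive anc(j,f) via R1 from anc(j,i), blue(i,f)
round 2: derive anc(j,j) via R1 from anc(j,g), blue(g,j)
round 3: derive anc(a,i) via R1 from anc(a,g), blue(g,i)
round 3: derive anc(d,d) via R1 from anc(d,j), blue(j,d)
round 3: derive anc(d,f) via R1 from anc(d,i), blue(i,f)
round 3: derive anc(f,i) via R1 from anc(f,g), blue(g,i)
round 3: derive anc(f,j) via R1 from anc(f,g), blue(g,j)
round 3: derive anc(g,h) via R1 from anc(g,d), blue(d,h)
round 3: derive anc(h,f) via R1 from anc(h,i), blue(i,f)
round 3: derive anc(i,i) via R1 from anc(i,g), blue(g,i)
round 3: derive anc(i,j) via R1 from anc(i,g), blue(g,j)
round 3: derive anc(j,d) via R1 from anc(j,j), blue(j,d)
round 4: derive anc(a,f) via R1 from anc(a,i), blue(i,f)
round 4: derive anc(d,h) via R1 from anc(d,d), blue(d,h)
round 4: derive anc(f,f) via R1 from anc(f,i), blue(i,f)
round 4: derive anc(g,g) via R1 from anc(g,h), blue(h,g)
round 4: derive anc(i,d) via R1 from anc(i,j), blue(j,d)
round 4: derive anc(i,f) via R1 from anc(i,i), blue(i,f)
round 4: derive anc(j,h) via R1 from anc(j,d), blue(d,h)
round 5: derive anc(g,i) via R1 from anc(g,g), blue(g,i)
round 5: derive anc(i,h) via R1 from anc(i,d), blue(d,h)
round 6: derive anc(g,f) via R1 from anc(g,i), blue(i,f)

anc(a,c)
anc(a,d)
anc(a,e)
anc(a,f)
anc(a,g)
anc(a,h)
anc(a,i)
anc(a,j)
anc(d,d)
anc(d,f)
anc(d,g)
anc(d,h)
anc(d,i)
anc(d,j)
anc(f,c)
anc(f,d)
anc(f,e)
anc(f,f)
anc(f,g)
anc(f,h)
anc(f,i)
anc(f,j)
anc(g,d)
anc(g,f)
anc(g,g)
anc(g,h)
anc(g,i)
anc(g,j)
anc(h,d)
anc(h,f)
anc(h,g)
anc(h,h)
anc(h,i)
anc(h,j)
anc(i,c)
anc(i,d)
anc(i,e)
anc(i,f)
anc(i,g)
anc(i,h)
anc(i,i)
anc(i,j)
anc(j,d)
anc(j,e)
anc(j,f)
anc(j,g)
anc(j,h)
anc(j,i)
anc(j,j)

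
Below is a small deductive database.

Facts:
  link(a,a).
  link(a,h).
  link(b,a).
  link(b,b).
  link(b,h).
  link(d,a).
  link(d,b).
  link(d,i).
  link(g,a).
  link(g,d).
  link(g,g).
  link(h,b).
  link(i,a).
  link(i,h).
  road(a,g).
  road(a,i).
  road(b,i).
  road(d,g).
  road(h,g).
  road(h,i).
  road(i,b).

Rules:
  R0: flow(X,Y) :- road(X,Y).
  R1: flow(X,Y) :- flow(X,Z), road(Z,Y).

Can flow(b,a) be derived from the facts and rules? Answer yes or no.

no

round 1: derive flow(a,g) via R0 from road(a,g)
round 1: derive flow(a,i) via R0 from road(a,i)
round 1: derive flow(b,i) via R0 from road(b,i)
round 1: derive flow(d,g) via R0 from road(d,g)
round 1: derive flow(h,g) via R0 from road(h,g)
round 1: derive flow(h,i) via R0 from road(h,i)
round 1: derive flow(i,b) via R0 from road(i,b)
round 2: derive flow(a,b) via R1 from flow(a,i), road(i,b)
round 2: derive flow(b,b) via R1 from flow(b,i), road(i,b)
round 2: derive flow(h,b) via R1 from flow(h,i), road(i,b)
round 2: derive flow(i,i) via R1 from flow(i,b), road(b,i)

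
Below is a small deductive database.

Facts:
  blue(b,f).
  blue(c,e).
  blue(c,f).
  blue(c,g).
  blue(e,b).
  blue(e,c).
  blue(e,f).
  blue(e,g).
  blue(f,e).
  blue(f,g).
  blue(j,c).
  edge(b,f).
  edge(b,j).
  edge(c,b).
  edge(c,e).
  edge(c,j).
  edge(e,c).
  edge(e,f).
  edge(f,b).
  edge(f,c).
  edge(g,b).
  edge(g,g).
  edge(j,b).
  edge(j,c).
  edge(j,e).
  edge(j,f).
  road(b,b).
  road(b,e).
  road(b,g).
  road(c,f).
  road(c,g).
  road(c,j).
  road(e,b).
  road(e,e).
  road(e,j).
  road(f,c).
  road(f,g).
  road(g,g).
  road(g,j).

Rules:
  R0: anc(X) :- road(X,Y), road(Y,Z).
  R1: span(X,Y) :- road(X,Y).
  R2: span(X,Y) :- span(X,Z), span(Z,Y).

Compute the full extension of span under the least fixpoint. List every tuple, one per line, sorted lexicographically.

span(b,b)
span(b,e)
span(b,g)
span(b,j)
span(c,c)
span(c,f)
span(c,g)
span(c,j)
span(e,b)
span(e,e)
span(e,g)
span(e,j)
span(f,c)
span(f,f)
span(f,g)
span(f,j)
span(g,g)
span(g,j)

round 1: derive span(b,b) via R1 from road(b,b)
round 1: derive span(b,e) via R1 from road(b,e)
round 1: derive span(b,g) via R1 from road(b,g)
round 1: derive span(c,f) via R1 from road(c,f)
round 1: derive span(c,g) via R1 from road(c,g)
round 1: derive span(c,j) via R1 from road(c,j)
round 1: derive span(e,b) via R1 from road(e,b)
round 1: derive span(e,e) via R1 from road(e,e)
round 1: derive span(e,j) via R1 from road(e,j)
round 1: derive span(f,c) via R1 from road(f,c)
round 1: derive span(f,g) via R1 from road(f,g)
round 1: derive span(g,g) via R1 from road(g,g)
round 1: derive span(g,j) via R1 from road(g,j)
round 2: derive span(b,j) via R2 from span(b,e), span(e,j)
round 2: derive span(c,c) via R2 from span(c,f), span(f,c)
round 2: derive span(e,g) via R2 from span(e,b), span(b,g)
round 2: derive span(f,f) via R2 from span(f,c), span(c,f)
round 2: derive span(f,j) via R2 from span(f,c), span(c,j)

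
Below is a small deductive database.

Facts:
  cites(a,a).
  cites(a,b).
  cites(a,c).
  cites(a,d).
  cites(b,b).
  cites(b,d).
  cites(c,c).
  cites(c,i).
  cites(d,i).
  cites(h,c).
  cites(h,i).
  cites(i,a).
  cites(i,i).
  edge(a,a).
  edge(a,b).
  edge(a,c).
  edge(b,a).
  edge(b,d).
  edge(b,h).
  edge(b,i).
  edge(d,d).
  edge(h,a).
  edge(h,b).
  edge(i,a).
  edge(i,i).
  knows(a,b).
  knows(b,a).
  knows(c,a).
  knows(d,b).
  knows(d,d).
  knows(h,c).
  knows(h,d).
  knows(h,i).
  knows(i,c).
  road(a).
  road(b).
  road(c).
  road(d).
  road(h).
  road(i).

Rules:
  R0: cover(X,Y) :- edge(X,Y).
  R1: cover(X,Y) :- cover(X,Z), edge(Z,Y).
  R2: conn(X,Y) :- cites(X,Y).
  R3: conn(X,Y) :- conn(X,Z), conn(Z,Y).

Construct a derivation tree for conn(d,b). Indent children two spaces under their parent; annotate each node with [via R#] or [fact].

conn(d,b)  [via R3]
  conn(d,a)  [via R3]
    conn(d,i)  [via R2]
      cites(d,i)  [fact]
    conn(i,a)  [via R2]
      cites(i,a)  [fact]
  conn(a,b)  [via R2]
    cites(a,b)  [fact]

round 1: derive conn(a,a) via R2 from cites(a,a)
round 1: derive conn(a,b) via R2 from cites(a,b)
round 1: derive conn(a,c) via R2 from cites(a,c)
round 1: derive conn(a,d) via R2 from cites(a,d)
round 1: derive conn(b,b) via R2 from cites(b,b)
round 1: derive conn(b,d) via R2 from cites(b,d)
round 1: derive conn(c,c) via R2 from cites(c,c)
round 1: derive conn(c,i) via R2 from cites(c,i)
round 1: derive conn(d,i) via R2 from cites(d,i)
round 1: derive conn(h,c) via R2 from cites(h,c)
round 1: derive conn(h,i) via R2 from cites(h,i)
round 1: derive conn(i,a) via R2 from cites(i,a)
round 1: derive conn(i,i) via R2 from cites(i,i)
round 2: derive conn(a,i) via R3 from conn(a,c), conn(c,i)
round 2: derive conn(b,i) via R3 from conn(b,d), conn(d,i)
round 2: derive conn(c,a) via R3 from conn(c,i), conn(i,a)
round 2: derive conn(d,a) via R3 from conn(d,i), conn(i,a)
round 2: derive conn(h,a) via R3 from conn(h,i), conn(i,a)
round 2: derive conn(i,b) via R3 from conn(i,a), conn(a,b)
round 2: derive conn(i,c) via R3 from conn(i,a), conn(a,c)
round 2: derive conn(i,d) via R3 from conn(i,a), conn(a,d)
round 3: derive conn(b,a) via R3 from conn(b,d), conn(d,a)
round 3: derive conn(b,c) via R3 from conn(b,i), conn(i,c)
round 3: derive conn(c,b) via R3 from conn(c,a), conn(a,b)
round 3: derive conn(c,d) via R3 from conn(c,a), conn(a,d)
round 3: derive conn(d,b) via R3 from conn(d,a), conn(a,b)
round 3: derive conn(d,c) via R3 from conn(d,a), conn(a,c)
round 3: derive conn(d,d) via R3 from conn(d,a), conn(a,d)
round 3: derive conn(h,b) via R3 from conn(h,a), conn(a,b)
round 3: derive conn(h,d) via R3 from conn(h,a), conn(a,d)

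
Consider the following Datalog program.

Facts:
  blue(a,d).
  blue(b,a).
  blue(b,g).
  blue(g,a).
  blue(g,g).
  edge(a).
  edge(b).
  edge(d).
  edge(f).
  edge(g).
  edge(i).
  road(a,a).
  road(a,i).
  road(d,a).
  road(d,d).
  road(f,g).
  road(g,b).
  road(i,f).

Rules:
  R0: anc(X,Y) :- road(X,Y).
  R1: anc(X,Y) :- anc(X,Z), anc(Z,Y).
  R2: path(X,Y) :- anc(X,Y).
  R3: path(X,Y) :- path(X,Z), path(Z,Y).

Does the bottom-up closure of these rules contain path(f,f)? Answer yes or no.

round 1: derive anc(a,a) via R0 from road(a,a)
round 1: derive anc(a,i) via R0 from road(a,i)
round 1: derive anc(d,a) via R0 from road(d,a)
round 1: derive anc(d,d) via R0 from road(d,d)
round 1: derive anc(f,g) via R0 from road(f,g)
round 1: derive anc(g,b) via R0 from road(g,b)
round 1: derive anc(i,f) via R0 from road(i,f)
round 2: derive anc(a,f) via R1 from anc(a,i), anc(i,f)
round 2: derive anc(d,i) via R1 from anc(d,a), anc(a,i)
round 2: derive anc(f,b) via R1 from anc(f,g), anc(g,b)
round 2: derive anc(i,g) via R1 from anc(i,f), anc(f,g)
round 2: derive path(a,a) via R2 from anc(a,a)
round 2: derive path(a,i) via R2 from anc(a,i)
round 2: derive path(d,a) via R2 from anc(d,a)
round 2: derive path(d,d) via R2 from anc(d,d)
round 2: derive path(f,g) via R2 from anc(f,g)
round 2: derive path(g,b) via R2 from anc(g,b)
round 2: derive path(i,f) via R2 from anc(i,f)
round 3: derive anc(a,b) via R1 from anc(a,f), anc(f,b)
round 3: derive anc(a,g) via R1 from anc(a,f), anc(f,g)
round 3: derive anc(d,f) via R1 from anc(d,a), anc(a,f)
round 3: derive anc(d,g) via R1 from anc(d,i), anc(i,g)
round 3: derive anc(i,b) via R1 from anc(i,f), anc(f,b)
round 3: derive path(a,f) via R2 from anc(a,f)
round 3: derive path(d,i) via R2 from anc(d,i)
round 3: derive path(f,b) via R2 from anc(f,b)
round 3: derive path(i,g) via R2 from anc(i,g)
round 4: derive anc(d,b) via R1 from anc(d,a), anc(a,b)
round 4: derive path(a,b) via R2 from anc(a,b)
round 4: derive path(a,g) via R2 from anc(a,g)
round 4: derive path(d,f) via R2 from anc(d,f)
round 4: derive path(d,g) via R2 from anc(d,g)
round 4: derive path(i,b) via R2 from anc(i,b)
round 5: derive path(d,b) via R2 from anc(d,b)

no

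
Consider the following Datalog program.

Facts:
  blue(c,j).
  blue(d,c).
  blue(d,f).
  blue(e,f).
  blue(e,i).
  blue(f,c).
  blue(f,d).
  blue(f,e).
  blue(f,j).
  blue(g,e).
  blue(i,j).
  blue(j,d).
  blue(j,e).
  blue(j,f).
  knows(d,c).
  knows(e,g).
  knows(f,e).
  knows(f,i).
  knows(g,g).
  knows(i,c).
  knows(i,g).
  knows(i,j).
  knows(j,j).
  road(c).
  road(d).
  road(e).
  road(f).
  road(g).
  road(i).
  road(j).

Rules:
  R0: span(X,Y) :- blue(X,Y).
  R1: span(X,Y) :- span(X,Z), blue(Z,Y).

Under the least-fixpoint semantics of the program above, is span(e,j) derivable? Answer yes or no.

yes

round 1: derive span(c,j) via R0 from blue(c,j)
round 1: derive span(d,c) via R0 from blue(d,c)
round 1: derive span(d,f) via R0 from blue(d,f)
round 1: derive span(e,f) via R0 from blue(e,f)
round 1: derive span(e,i) via R0 from blue(e,i)
round 1: derive span(f,c) via R0 from blue(f,c)
round 1: derive span(f,d) via R0 from blue(f,d)
round 1: derive span(f,e) via R0 from blue(f,e)
round 1: derive span(f,j) via R0 from blue(f,j)
round 1: derive span(g,e) via R0 from blue(g,e)
round 1: derive span(i,j) via R0 from blue(i,j)
round 1: derive span(j,d) via R0 from blue(j,d)
round 1: derive span(j,e) via R0 from blue(j,e)
round 1: derive span(j,f) via R0 from blue(j,f)
round 2: derive span(c,d) via R1 from span(c,j), blue(j,d)
round 2: derive span(c,e) via R1 from span(c,j), blue(j,e)
round 2: derive span(c,f) via R1 from span(c,j), blue(j,f)
round 2: derive span(d,d) via R1 from span(d,f), blue(f,d)
round 2: derive span(d,e) via R1 from span(d,f), blue(f,e)
round 2: derive span(d,j) via R1 from span(d,c), blue(c,j)
round 2: derive span(e,c) via R1 from span(e,f), blue(f,c)
round 2: derive span(e,d) via R1 from span(e,f), blue(f,d)
round 2: derive span(e,e) via R1 from span(e,f), blue(f,e)
round 2: derive span(e,j) via R1 from span(e,f), blue(f,j)
round 2: derive span(f,f) via R1 from span(f,d), blue(d,f)
round 2: derive span(f,i) via R1 from span(f,e), blue(e,i)
round 2: derive span(g,f) via R1 from span(g,e), blue(e,f)
round 2: derive span(g,i) via R1 from span(g,e), blue(e,i)
round 2: derive span(i,d) via R1 from span(i,j), blue(j,d)
round 2: derive span(i,e) via R1 from span(i,j), blue(j,e)
round 2: derive span(i,f) via R1 from span(i,j), blue(j,f)
round 2: derive span(j,c) via R1 from span(j,d), blue(d,c)
round 2: derive span(j,i) via R1 from span(j,e), blue(e,i)
round 2: derive span(j,j) via R1 from span(j,f), blue(f,j)
round 3: derive span(c,c) via R1 from span(c,d), blue(d,c)
round 3: derive span(c,i) via R1 from span(c,e), blue(e,i)
round 3: derive span(d,i) via R1 from span(d,e), blue(e,i)
round 3: derive span(g,c) via R1 from span(g,f), blue(f,c)
round 3: derive span(g,d) via R1 from span(g,f), blue(f,d)
round 3: derive span(g,j) via R1 from span(g,f), blue(f,j)
round 3: derive span(i,c) via R1 from span(i,d), blue(d,c)
round 3: derive span(i,i) via R1 from span(i,e), blue(e,i)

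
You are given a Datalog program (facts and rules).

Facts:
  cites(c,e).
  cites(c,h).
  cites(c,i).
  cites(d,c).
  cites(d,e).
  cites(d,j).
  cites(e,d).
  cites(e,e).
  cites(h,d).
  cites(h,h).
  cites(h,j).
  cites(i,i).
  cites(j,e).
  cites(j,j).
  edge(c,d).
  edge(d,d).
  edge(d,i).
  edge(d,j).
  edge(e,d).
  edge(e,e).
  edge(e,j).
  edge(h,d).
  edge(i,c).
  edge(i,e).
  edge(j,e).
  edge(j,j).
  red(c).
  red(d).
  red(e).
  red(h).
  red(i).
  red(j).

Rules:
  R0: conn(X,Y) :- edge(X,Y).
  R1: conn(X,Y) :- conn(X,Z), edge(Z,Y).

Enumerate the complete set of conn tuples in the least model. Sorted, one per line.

conn(c,c)
conn(c,d)
conn(c,e)
conn(c,i)
conn(c,j)
conn(d,c)
conn(d,d)
conn(d,e)
conn(d,i)
conn(d,j)
conn(e,c)
conn(e,d)
conn(e,e)
conn(e,i)
conn(e,j)
conn(h,c)
conn(h,d)
conn(h,e)
conn(h,i)
conn(h,j)
conn(i,c)
conn(i,d)
conn(i,e)
conn(i,i)
conn(i,j)
conn(j,c)
conn(j,d)
conn(j,e)
conn(j,i)
conn(j,j)

round 1: derive conn(c,d) via R0 from edge(c,d)
round 1: derive conn(d,d) via R0 from edge(d,d)
round 1: derive conn(d,i) via R0 from edge(d,i)
round 1: derive conn(d,j) via R0 from edge(d,j)
round 1: derive conn(e,d) via R0 from edge(e,d)
round 1: derive conn(e,e) via R0 from edge(e,e)
round 1: derive conn(e,j) via R0 from edge(e,j)
round 1: derive conn(h,d) via R0 from edge(h,d)
round 1: derive conn(i,c) via R0 from edge(i,c)
round 1: derive conn(i,e) via R0 from edge(i,e)
round 1: derive conn(j,e) via R0 from edge(j,e)
round 1: derive conn(j,j) via R0 from edge(j,j)
round 2: derive conn(c,i) via R1 from conn(c,d), edge(d,i)
round 2: derive conn(c,j) via R1 from conn(c,d), edge(d,j)
round 2: derive conn(d,c) via R1 from conn(d,i), edge(i,c)
round 2: derive conn(d,e) via R1 from conn(d,i), edge(i,e)
round 2: derive conn(e,i) via R1 from conn(e,d), edge(d,i)
round 2: derive conn(h,i) via R1 from conn(h,d), edge(d,i)
round 2: derive conn(h,j) via R1 from conn(h,d), edge(d,j)
round 2: derive conn(i,d) via R1 from conn(i,c), edge(c,d)
round 2: derive conn(i,j) via R1 from conn(i,e), edge(e,j)
round 2: derive conn(j,d) via R1 from conn(j,e), edge(e,d)
round 3: derive conn(c,c) via R1 from conn(c,i), edge(i,c)
round 3: derive conn(c,e) via R1 from conn(c,i), edge(i,e)
round 3: derive conn(e,c) via R1 from conn(e,i), edge(i,c)
round 3: derive conn(h,c) via R1 from conn(h,i), edge(i,c)
round 3: derive conn(h,e) via R1 from conn(h,i), edge(i,e)
round 3: derive conn(i,i) via R1 from conn(i,d), edge(d,i)
round 3: derive conn(j,i) via R1 from conn(j,d), edge(d,i)
round 4: derive conn(j,c) via R1 from conn(j,i), edge(i,c)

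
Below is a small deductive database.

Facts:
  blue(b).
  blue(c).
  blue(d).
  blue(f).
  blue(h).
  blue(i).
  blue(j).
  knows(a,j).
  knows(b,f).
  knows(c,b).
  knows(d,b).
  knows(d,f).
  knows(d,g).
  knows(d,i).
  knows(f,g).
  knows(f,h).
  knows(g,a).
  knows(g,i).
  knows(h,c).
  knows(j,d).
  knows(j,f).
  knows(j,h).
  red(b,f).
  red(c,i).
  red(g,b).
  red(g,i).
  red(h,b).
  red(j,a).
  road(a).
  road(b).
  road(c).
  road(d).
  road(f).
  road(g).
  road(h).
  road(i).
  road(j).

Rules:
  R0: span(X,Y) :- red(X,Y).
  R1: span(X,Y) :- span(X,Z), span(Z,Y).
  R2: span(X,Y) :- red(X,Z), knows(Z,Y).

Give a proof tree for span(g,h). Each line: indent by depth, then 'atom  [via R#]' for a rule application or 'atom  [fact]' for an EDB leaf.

round 1: derive span(b,f) via R0 from red(b,f)
round 1: derive span(c,i) via R0 from red(c,i)
round 1: derive span(g,b) via R0 from red(g,b)
round 1: derive span(g,i) via R0 from red(g,i)
round 1: derive span(h,b) via R0 from red(h,b)
round 1: derive span(j,a) via R0 from red(j,a)
round 1: derive span(b,g) via R2 from red(b,f), knows(f,g)
round 1: derive span(b,h) via R2 from red(b,f), knows(f,h)
round 1: derive span(g,f) via R2 from red(g,b), knows(b,f)
round 1: derive span(h,f) via R2 from red(h,b), knows(b,f)
round 1: derive span(j,j) via R2 from red(j,a), knows(a,j)
round 2: derive span(b,b) via R1 from span(b,g), span(g,b)
round 2: derive span(b,i) via R1 from span(b,g), span(g,i)
round 2: derive span(g,g) via R1 from span(g,b), span(b,g)
round 2: derive span(g,h) via R1 from span(g,b), span(b,h)
round 2: derive span(h,g) via R1 from span(h,b), span(b,g)
round 2: derive span(h,h) via R1 from span(h,b), span(b,h)
round 3: derive span(h,i) via R1 from span(h,b), span(b,i)

span(g,h)  [via R1]
  span(g,b)  [via R0]
    red(g,b)  [fact]
  span(b,h)  [via R2]
    red(b,f)  [fact]
    knows(f,h)  [fact]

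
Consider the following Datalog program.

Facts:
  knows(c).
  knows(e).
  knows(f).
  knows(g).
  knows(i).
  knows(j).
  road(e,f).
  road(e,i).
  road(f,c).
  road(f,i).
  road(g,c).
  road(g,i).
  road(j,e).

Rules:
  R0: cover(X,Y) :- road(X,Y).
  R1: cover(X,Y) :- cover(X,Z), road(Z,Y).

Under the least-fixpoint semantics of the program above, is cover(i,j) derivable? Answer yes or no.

round 1: derive cover(e,f) via R0 from road(e,f)
round 1: derive cover(e,i) via R0 from road(e,i)
round 1: derive cover(f,c) via R0 from road(f,c)
round 1: derive cover(f,i) via R0 from road(f,i)
round 1: derive cover(g,c) via R0 from road(g,c)
round 1: derive cover(g,i) via R0 from road(g,i)
round 1: derive cover(j,e) via R0 from road(j,e)
round 2: derive cover(e,c) via R1 from cover(e,f), road(f,c)
round 2: derive cover(j,f) via R1 from cover(j,e), road(e,f)
round 2: derive cover(j,i) via R1 from cover(j,e), road(e,i)
round 3: derive cover(j,c) via R1 from cover(j,f), road(f,c)

no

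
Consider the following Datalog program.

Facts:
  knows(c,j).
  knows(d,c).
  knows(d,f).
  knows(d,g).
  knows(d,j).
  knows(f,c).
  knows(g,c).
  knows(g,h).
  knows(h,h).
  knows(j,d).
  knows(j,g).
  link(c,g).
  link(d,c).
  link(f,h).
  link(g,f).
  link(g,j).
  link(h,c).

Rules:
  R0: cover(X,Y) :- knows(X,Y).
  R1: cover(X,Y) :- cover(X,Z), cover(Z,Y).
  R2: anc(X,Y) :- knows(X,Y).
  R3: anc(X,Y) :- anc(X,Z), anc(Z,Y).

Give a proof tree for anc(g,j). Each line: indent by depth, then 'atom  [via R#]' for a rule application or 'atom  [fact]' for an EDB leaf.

round 1: derive anc(c,j) via R2 from knows(c,j)
round 1: derive anc(d,c) via R2 from knows(d,c)
round 1: derive anc(d,f) via R2 from knows(d,f)
round 1: derive anc(d,g) via R2 from knows(d,g)
round 1: derive anc(d,j) via R2 from knows(d,j)
round 1: derive anc(f,c) via R2 from knows(f,c)
round 1: derive anc(g,c) via R2 from knows(g,c)
round 1: derive anc(g,h) via R2 from knows(g,h)
round 1: derive anc(h,h) via R2 from knows(h,h)
round 1: derive anc(j,d) via R2 from knows(j,d)
round 1: derive anc(j,g) via R2 from knows(j,g)
round 2: derive anc(c,d) via R3 from anc(c,j), anc(j,d)
round 2: derive anc(c,g) via R3 from anc(c,j), anc(j,g)
round 2: derive anc(d,d) via R3 from anc(d,j), anc(j,d)
round 2: derive anc(d,h) via R3 from anc(d,g), anc(g,h)
round 2: derive anc(f,j) via R3 from anc(f,c), anc(c,j)
round 2: derive anc(g,j) via R3 from anc(g,c), anc(c,j)
round 2: derive anc(j,c) via R3 from anc(j,d), anc(d,c)
round 2: derive anc(j,f) via R3 from anc(j,d), anc(d,f)
round 2: derive anc(j,h) via R3 from anc(j,g), anc(g,h)
round 2: derive anc(j,j) via R3 from anc(j,d), anc(d,j)
round 3: derive anc(c,c) via R3 from anc(c,d), anc(d,c)
round 3: derive anc(c,f) via R3 from anc(c,d), anc(d,f)
round 3: derive anc(c,h) via R3 from anc(c,d), anc(d,h)
round 3: derive anc(f,d) via R3 from anc(f,c), anc(c,d)
round 3: derive anc(f,f) via R3 from anc(f,j), anc(j,f)
round 3: derive anc(f,g) via R3 from anc(f,c), anc(c,g)
round 3: derive anc(f,h) via R3 from anc(f,j), anc(j,h)
round 3: derive anc(g,d) via R3 from anc(g,c), anc(c,d)
round 3: derive anc(g,f) via R3 from anc(g,j), anc(j,f)
round 3: derive anc(g,g) via R3 from anc(g,c), anc(c,g)

anc(g,j)  [via R3]
  anc(g,c)  [via R2]
    knows(g,c)  [fact]
  anc(c,j)  [via R2]
    knows(c,j)  [fact]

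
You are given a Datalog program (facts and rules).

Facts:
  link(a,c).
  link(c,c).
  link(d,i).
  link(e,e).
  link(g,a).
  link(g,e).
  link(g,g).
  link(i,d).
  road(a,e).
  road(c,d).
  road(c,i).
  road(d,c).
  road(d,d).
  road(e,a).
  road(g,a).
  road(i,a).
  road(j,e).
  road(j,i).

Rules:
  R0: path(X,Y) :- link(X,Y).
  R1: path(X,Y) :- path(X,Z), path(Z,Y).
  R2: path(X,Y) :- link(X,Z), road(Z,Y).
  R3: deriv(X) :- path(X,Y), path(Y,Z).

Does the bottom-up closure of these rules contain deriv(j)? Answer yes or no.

round 1: derive path(a,c) via R0 from link(a,c)
round 1: derive path(c,c) via R0 from link(c,c)
round 1: derive path(d,i) via R0 from link(d,i)
round 1: derive path(e,e) via R0 from link(e,e)
round 1: derive path(g,a) via R0 from link(g,a)
round 1: derive path(g,e) via R0 from link(g,e)
round 1: derive path(g,g) via R0 from link(g,g)
round 1: derive path(i,d) via R0 from link(i,d)
round 1: derive path(a,d) via R2 from link(a,c), road(c,d)
round 1: derive path(a,i) via R2 from link(a,c), road(c,i)
round 1: derive path(c,d) via R2 from link(c,c), road(c,d)
round 1: derive path(c,i) via R2 from link(c,c), road(c,i)
round 1: derive path(d,a) via R2 from link(d,i), road(i,a)
round 1: derive path(e,a) via R2 from link(e,e), road(e,a)
round 1: derive path(i,c) via R2 from link(i,d), road(d,c)
round 2: derive path(a,a) via R1 from path(a,d), path(d,a)
round 2: derive path(c,a) via R1 from path(c,d), path(d,a)
round 2: derive path(d,c) via R1 from path(d,a), path(a,c)
round 2: derive path(d,d) via R1 from path(d,a), path(a,d)
round 2: derive path(e,c) via R1 from path(e,a), path(a,c)
round 2: derive path(e,d) via R1 from path(e,a), path(a,d)
round 2: derive path(e,i) via R1 from path(e,a), path(a,i)
round 2: derive path(g,c) via R1 from path(g,a), path(a,c)
round 2: derive path(g,d) via R1 from path(g,a), path(a,d)
round 2: derive path(g,i) via R1 from path(g,a), path(a,i)
round 2: derive path(i,a) via R1 from path(i,d), path(d,a)
round 2: derive path(i,i) via R1 from path(i,c), path(c,i)
round 2: derive deriv(a) via R3 from path(a,c), path(c,c)
round 2: derive deriv(c) via R3 from path(c,c), path(c,c)
round 2: derive deriv(d) via R3 from path(d,a), path(a,c)
round 2: derive deriv(e) via R3 from path(e,a), path(a,c)
round 2: derive deriv(g) via R3 from path(g,a), path(a,c)
round 2: derive deriv(i) via R3 from path(i,c), path(c,c)

no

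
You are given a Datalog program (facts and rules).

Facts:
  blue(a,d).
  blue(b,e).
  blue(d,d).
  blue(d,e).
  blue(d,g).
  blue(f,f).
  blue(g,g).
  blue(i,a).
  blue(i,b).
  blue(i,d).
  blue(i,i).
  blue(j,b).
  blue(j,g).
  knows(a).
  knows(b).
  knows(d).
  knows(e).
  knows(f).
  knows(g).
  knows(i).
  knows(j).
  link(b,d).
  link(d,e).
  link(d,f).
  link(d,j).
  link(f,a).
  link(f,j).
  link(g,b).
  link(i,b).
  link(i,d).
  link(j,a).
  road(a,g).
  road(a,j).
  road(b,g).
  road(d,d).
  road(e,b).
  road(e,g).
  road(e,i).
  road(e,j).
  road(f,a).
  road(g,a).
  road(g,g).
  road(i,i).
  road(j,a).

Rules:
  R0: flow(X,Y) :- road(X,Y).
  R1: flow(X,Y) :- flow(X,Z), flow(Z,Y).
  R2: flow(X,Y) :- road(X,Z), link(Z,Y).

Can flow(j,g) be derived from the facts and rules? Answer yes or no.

round 1: derive flow(a,g) via R0 from road(a,g)
round 1: derive flow(a,j) via R0 from road(a,j)
round 1: derive flow(b,g) via R0 from road(b,g)
round 1: derive flow(d,d) via R0 from road(d,d)
round 1: derive flow(e,b) via R0 from road(e,b)
round 1: derive flow(e,g) via R0 from road(e,g)
round 1: derive flow(e,i) via R0 from road(e,i)
round 1: derive flow(e,j) via R0 from road(e,j)
round 1: derive flow(f,a) via R0 from road(f,a)
round 1: derive flow(g,a) via R0 from road(g,a)
round 1: derive flow(g,g) via R0 from road(g,g)
round 1: derive flow(i,i) via R0 from road(i,i)
round 1: derive flow(j,a) via R0 from road(j,a)
round 1: derive flow(a,a) via R2 from road(a,j), link(j,a)
round 1: derive flow(a,b) via R2 from road(a,g), link(g,b)
round 1: derive flow(b,b) via R2 from road(b,g), link(g,b)
round 1: derive flow(d,e) via R2 from road(d,d), link(d,e)
round 1: derive flow(d,f) via R2 from road(d,d), link(d,f)
round 1: derive flow(d,j) via R2 from road(d,d), link(d,j)
round 1: derive flow(e,a) via R2 from road(e,j), link(j,a)
round 1: derive flow(e,d) via R2 from road(e,b), link(b,d)
round 1: derive flow(g,b) via R2 from road(g,g), link(g,b)
round 1: derive flow(i,b) via R2 from road(i,i), link(i,b)
round 1: derive flow(i,d) via R2 from road(i,i), link(i,d)
round 2: derive flow(b,a) via R1 from flow(b,g), flow(g,a)
round 2: derive flow(d,a) via R1 from flow(d,e), flow(e,a)
round 2: derive flow(d,b) via R1 from flow(d,e), flow(e,b)
round 2: derive flow(d,g) via R1 from flow(d,e), flow(e,g)
round 2: derive flow(d,i) via R1 from flow(d,e), flow(e,i)
round 2: derive flow(e,e) via R1 from flow(e,d), flow(d,e)
round 2: derive flow(e,f) via R1 from flow(e,d), flow(d,f)
round 2: derive flow(f,b) via R1 from flow(f,a), flow(a,b)
round 2: derive flow(f,g) via R1 from flow(f,a), flow(a,g)
round 2: derive flow(f,j) via R1 from flow(f,a), flow(a,j)
round 2: derive flow(g,j) via R1 from flow(g,a), flow(a,j)
round 2: derive flow(i,e) via R1 from flow(i,d), flow(d,e)
round 2: derive flow(i,f) via R1 from flow(i,d), flow(d,f)
round 2: derive flow(i,g) via R1 from flow(i,b), flow(b,g)
round 2: derive flow(i,j) via R1 from flow(i,d), flow(d,j)
round 2: derive flow(j,b) via R1 from flow(j,a), flow(a,b)
round 2: derive flow(j,g) via R1 from flow(j,a), flow(a,g)
round 2: derive flow(j,j) via R1 from flow(j,a), flow(a,j)
round 3: derive flow(b,j) via R1 from flow(b,a), flow(a,j)
round 3: derive flow(i,a) via R1 from flow(i,b), flow(b,a)

yes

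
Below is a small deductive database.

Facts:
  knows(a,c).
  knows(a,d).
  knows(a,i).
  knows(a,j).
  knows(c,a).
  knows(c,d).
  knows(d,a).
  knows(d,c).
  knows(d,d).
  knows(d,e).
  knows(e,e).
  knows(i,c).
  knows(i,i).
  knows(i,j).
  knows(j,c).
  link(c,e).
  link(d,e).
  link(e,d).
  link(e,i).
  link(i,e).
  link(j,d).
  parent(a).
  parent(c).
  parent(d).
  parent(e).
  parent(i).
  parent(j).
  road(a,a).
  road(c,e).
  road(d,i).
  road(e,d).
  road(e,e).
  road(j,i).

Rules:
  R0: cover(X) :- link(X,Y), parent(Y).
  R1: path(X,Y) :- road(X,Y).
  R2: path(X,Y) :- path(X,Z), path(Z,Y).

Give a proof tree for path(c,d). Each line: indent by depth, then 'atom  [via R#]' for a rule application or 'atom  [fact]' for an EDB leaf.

path(c,d)  [via R2]
  path(c,e)  [via R1]
    road(c,e)  [fact]
  path(e,d)  [via R1]
    road(e,d)  [fact]

round 1: derive path(a,a) via R1 from road(a,a)
round 1: derive path(c,e) via R1 from road(c,e)
round 1: derive path(d,i) via R1 from road(d,i)
round 1: derive path(e,d) via R1 from road(e,d)
round 1: derive path(e,e) via R1 from road(e,e)
round 1: derive path(j,i) via R1 from road(j,i)
round 2: derive path(c,d) via R2 from path(c,e), path(e,d)
round 2: derive path(e,i) via R2 from path(e,d), path(d,i)
round 3: derive path(c,i) via R2 from path(c,d), path(d,i)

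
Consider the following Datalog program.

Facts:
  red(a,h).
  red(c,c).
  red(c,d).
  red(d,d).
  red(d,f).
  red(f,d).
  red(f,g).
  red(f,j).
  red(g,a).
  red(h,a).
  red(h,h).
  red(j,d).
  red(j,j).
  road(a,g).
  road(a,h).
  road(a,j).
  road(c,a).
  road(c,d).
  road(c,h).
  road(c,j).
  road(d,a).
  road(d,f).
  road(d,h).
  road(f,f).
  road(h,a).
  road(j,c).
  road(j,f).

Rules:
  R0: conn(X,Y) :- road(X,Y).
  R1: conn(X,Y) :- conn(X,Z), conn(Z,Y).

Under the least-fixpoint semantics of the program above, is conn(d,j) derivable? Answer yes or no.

yes

round 1: derive conn(a,g) via R0 from road(a,g)
round 1: derive conn(a,h) via R0 from road(a,h)
round 1: derive conn(a,j) via R0 from road(a,j)
round 1: derive conn(c,a) via R0 from road(c,a)
round 1: derive conn(c,d) via R0 from road(c,d)
round 1: derive conn(c,h) via R0 from road(c,h)
round 1: derive conn(c,j) via R0 from road(c,j)
round 1: derive conn(d,a) via R0 from road(d,a)
round 1: derive conn(d,f) via R0 from road(d,f)
round 1: derive conn(d,h) via R0 from road(d,h)
round 1: derive conn(f,f) via R0 from road(f,f)
round 1: derive conn(h,a) via R0 from road(h,a)
round 1: derive conn(j,c) via R0 from road(j,c)
round 1: derive conn(j,f) via R0 from road(j,f)
round 2: derive conn(a,a) via R1 from conn(a,h), conn(h,a)
round 2: derive conn(a,c) via R1 from conn(a,j), conn(j,c)
round 2: derive conn(a,f) via R1 from conn(a,j), conn(j,f)
round 2: derive conn(c,c) via R1 from conn(c,j), conn(j,c)
round 2: derive conn(c,f) via R1 from conn(c,d), conn(d,f)
round 2: derive conn(c,g) via R1 from conn(c,a), conn(a,g)
round 2: derive conn(d,g) via R1 from conn(d,a), conn(a,g)
round 2: derive conn(d,j) via R1 from conn(d,a), conn(a,j)
round 2: derive conn(h,g) via R1 from conn(h,a), conn(a,g)
round 2: derive conn(h,h) via R1 from conn(h,a), conn(a,h)
round 2: derive conn(h,j) via R1 from conn(h,a), conn(a,j)
round 2: derive conn(j,a) via R1 from conn(j,c), conn(c,a)
round 2: derive conn(j,d) via R1 from conn(j,c), conn(c,d)
round 2: derive conn(j,h) via R1 from conn(j,c), conn(c,h)
round 2: derive conn(j,j) via R1 from conn(j,c), conn(c,j)
round 3: derive conn(a,d) via R1 from conn(a,c), conn(c,d)
round 3: derive conn(d,c) via R1 from conn(d,a), conn(a,c)
round 3: derive conn(d,d) via R1 from conn(d,j), conn(j,d)
round 3: derive conn(h,c) via R1 from conn(h,a), conn(a,c)
round 3: derive conn(h,d) via R1 from conn(h,j), conn(j,d)
round 3: derive conn(h,f) via R1 from conn(h,a), conn(a,f)
round 3: derive conn(j,g) via R1 from conn(j,a), conn(a,g)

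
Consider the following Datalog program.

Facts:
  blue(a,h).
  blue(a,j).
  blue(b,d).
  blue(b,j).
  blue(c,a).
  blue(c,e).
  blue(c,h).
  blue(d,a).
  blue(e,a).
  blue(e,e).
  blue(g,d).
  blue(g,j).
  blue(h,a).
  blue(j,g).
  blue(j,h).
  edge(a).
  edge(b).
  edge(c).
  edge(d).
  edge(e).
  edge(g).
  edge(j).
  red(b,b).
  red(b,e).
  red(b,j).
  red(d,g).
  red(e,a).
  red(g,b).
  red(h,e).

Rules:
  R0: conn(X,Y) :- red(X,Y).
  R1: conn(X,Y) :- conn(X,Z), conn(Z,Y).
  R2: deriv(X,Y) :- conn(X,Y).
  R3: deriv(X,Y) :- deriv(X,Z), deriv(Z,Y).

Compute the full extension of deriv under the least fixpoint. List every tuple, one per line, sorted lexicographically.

deriv(b,a)
deriv(b,b)
deriv(b,e)
deriv(b,j)
deriv(d,a)
deriv(d,b)
deriv(d,e)
deriv(d,g)
deriv(d,j)
deriv(e,a)
deriv(g,a)
deriv(g,b)
deriv(g,e)
deriv(g,j)
deriv(h,a)
deriv(h,e)

round 1: derive conn(b,b) via R0 from red(b,b)
round 1: derive conn(b,e) via R0 from red(b,e)
round 1: derive conn(b,j) via R0 from red(b,j)
round 1: derive conn(d,g) via R0 from red(d,g)
round 1: derive conn(e,a) via R0 from red(e,a)
round 1: derive conn(g,b) via R0 from red(g,b)
round 1: derive conn(h,e) via R0 from red(h,e)
round 2: derive conn(b,a) via R1 from conn(b,e), conn(e,a)
round 2: derive conn(d,b) via R1 from conn(d,g), conn(g,b)
round 2: derive conn(g,e) via R1 from conn(g,b), conn(b,e)
round 2: derive conn(g,j) via R1 from conn(g,b), conn(b,j)
round 2: derive conn(h,a) via R1 from conn(h,e), conn(e,a)
round 2: derive deriv(b,b) via R2 from conn(b,b)
round 2: derive deriv(b,e) via R2 from conn(b,e)
round 2: derive deriv(b,j) via R2 from conn(b,j)
round 2: derive deriv(d,g) via R2 from conn(d,g)
round 2: derive deriv(e,a) via R2 from conn(e,a)
round 2: derive deriv(g,b) via R2 from conn(g,b)
round 2: derive deriv(h,e) via R2 from conn(h,e)
round 3: derive conn(d,a) via R1 from conn(d,b), conn(b,a)
round 3: derive conn(d,e) via R1 from conn(d,b), conn(b,e)
round 3: derive conn(d,j) via R1 from conn(d,b), conn(b,j)
round 3: derive conn(g,a) via R1 from conn(g,b), conn(b,a)
round 3: derive deriv(b,a) via R2 from conn(b,a)
round 3: derive deriv(d,b) via R2 from conn(d,b)
round 3: derive deriv(g,e) via R2 from conn(g,e)
round 3: derive deriv(g,j) via R2 from conn(g,j)
round 3: derive deriv(h,a) via R2 from conn(h,a)
round 4: derive deriv(d,a) via R2 from conn(d,a)
round 4: derive deriv(d,e) via R2 from conn(d,e)
round 4: derive deriv(d,j) via R2 from conn(d,j)
round 4: derive deriv(g,a) via R2 from conn(g,a)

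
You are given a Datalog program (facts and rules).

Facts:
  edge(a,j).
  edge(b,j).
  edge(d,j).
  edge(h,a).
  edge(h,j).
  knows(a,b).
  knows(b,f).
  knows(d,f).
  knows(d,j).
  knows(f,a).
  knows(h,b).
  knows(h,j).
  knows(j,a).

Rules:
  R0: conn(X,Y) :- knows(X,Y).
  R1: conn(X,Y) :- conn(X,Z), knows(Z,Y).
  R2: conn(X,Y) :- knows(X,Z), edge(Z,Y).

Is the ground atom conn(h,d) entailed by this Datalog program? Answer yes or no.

round 1: derive conn(a,b) via R0 from knows(a,b)
round 1: derive conn(b,f) via R0 from knows(b,f)
round 1: derive conn(d,f) via R0 from knows(d,f)
round 1: derive conn(d,j) via R0 from knows(d,j)
round 1: derive conn(f,a) via R0 from knows(f,a)
round 1: derive conn(h,b) via R0 from knows(h,b)
round 1: derive conn(h,j) via R0 from knows(h,j)
round 1: derive conn(j,a) via R0 from knows(j,a)
round 1: derive conn(a,j) via R2 from knows(a,b), edge(b,j)
round 1: derive conn(f,j) via R2 from knows(f,a), edge(a,j)
round 1: derive conn(j,j) via R2 from knows(j,a), edge(a,j)
round 2: derive conn(a,a) via R1 from conn(a,j), knows(j,a)
round 2: derive conn(a,f) via R1 from conn(a,b), knows(b,f)
round 2: derive conn(b,a) via R1 from conn(b,f), knows(f,a)
round 2: derive conn(d,a) via R1 from conn(d,f), knows(f,a)
round 2: derive conn(f,b) via R1 from conn(f,a), knows(a,b)
round 2: derive conn(h,a) via R1 from conn(h,j), knows(j,a)
round 2: derive conn(h,f) via R1 from conn(h,b), knows(b,f)
round 2: derive conn(j,b) via R1 from conn(j,a), knows(a,b)
round 3: derive conn(b,b) via R1 from conn(b,a), knows(a,b)
round 3: derive conn(d,b) via R1 from conn(d,a), knows(a,b)
round 3: derive conn(f,f) via R1 from conn(f,b), knows(b,f)
round 3: derive conn(j,f) via R1 from conn(j,b), knows(b,f)

no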